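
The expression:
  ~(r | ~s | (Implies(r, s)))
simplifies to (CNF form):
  False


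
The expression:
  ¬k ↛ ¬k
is never true.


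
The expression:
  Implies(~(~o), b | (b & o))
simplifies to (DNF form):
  b | ~o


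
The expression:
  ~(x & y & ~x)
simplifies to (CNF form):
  True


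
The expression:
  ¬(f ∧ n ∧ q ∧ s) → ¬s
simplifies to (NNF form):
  (f ∧ n ∧ q) ∨ ¬s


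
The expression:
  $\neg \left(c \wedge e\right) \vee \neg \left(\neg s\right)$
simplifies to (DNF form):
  $s \vee \neg c \vee \neg e$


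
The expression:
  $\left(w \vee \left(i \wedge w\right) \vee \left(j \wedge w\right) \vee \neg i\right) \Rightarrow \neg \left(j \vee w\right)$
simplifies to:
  $\neg w \wedge \left(i \vee \neg j\right)$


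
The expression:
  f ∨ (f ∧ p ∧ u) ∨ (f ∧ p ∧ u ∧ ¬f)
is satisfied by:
  {f: True}


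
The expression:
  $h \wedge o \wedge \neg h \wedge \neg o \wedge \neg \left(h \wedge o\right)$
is never true.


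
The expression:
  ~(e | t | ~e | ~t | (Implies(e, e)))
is never true.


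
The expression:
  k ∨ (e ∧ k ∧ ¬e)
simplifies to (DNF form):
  k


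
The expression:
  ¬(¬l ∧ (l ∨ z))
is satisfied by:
  {l: True, z: False}
  {z: False, l: False}
  {z: True, l: True}


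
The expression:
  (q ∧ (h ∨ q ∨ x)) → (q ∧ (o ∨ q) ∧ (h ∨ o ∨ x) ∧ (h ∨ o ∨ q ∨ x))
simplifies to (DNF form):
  h ∨ o ∨ x ∨ ¬q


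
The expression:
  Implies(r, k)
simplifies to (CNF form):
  k | ~r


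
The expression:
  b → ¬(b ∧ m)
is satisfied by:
  {m: False, b: False}
  {b: True, m: False}
  {m: True, b: False}


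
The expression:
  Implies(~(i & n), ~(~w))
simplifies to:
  w | (i & n)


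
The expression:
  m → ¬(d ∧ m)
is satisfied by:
  {m: False, d: False}
  {d: True, m: False}
  {m: True, d: False}


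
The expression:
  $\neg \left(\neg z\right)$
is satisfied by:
  {z: True}


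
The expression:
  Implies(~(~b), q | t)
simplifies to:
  q | t | ~b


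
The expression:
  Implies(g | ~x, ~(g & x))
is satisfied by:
  {g: False, x: False}
  {x: True, g: False}
  {g: True, x: False}


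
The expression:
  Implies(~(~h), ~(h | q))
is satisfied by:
  {h: False}


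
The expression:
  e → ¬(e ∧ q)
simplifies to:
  ¬e ∨ ¬q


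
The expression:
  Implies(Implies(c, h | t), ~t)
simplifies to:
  ~t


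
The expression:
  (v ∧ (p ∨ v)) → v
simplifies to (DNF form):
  True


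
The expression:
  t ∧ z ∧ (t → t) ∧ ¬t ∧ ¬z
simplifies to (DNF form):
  False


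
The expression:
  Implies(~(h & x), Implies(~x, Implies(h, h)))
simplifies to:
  True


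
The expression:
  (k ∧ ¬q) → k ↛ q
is always true.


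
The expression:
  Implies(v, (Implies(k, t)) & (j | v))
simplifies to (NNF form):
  t | ~k | ~v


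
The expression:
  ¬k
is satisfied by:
  {k: False}


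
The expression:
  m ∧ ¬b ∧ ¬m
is never true.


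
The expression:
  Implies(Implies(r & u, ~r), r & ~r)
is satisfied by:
  {r: True, u: True}


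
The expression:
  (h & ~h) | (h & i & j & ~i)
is never true.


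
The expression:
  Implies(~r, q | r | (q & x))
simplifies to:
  q | r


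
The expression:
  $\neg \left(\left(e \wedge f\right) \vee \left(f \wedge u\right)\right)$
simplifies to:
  $\left(\neg e \wedge \neg u\right) \vee \neg f$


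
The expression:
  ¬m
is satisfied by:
  {m: False}


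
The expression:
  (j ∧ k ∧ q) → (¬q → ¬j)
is always true.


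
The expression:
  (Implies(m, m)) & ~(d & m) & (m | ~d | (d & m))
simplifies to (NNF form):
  ~d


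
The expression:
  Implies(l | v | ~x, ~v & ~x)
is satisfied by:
  {v: False, l: False, x: False}
  {x: True, v: False, l: False}
  {l: True, v: False, x: False}


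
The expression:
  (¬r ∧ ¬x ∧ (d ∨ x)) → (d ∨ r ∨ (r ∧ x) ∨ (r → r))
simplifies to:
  True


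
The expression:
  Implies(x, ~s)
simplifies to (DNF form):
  ~s | ~x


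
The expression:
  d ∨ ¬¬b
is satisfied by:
  {b: True, d: True}
  {b: True, d: False}
  {d: True, b: False}


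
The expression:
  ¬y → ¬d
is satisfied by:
  {y: True, d: False}
  {d: False, y: False}
  {d: True, y: True}


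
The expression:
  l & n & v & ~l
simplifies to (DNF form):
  False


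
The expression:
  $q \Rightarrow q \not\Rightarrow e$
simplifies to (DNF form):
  $\neg e \vee \neg q$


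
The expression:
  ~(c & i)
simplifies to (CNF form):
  ~c | ~i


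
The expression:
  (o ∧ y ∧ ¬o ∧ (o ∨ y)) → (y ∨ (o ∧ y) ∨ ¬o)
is always true.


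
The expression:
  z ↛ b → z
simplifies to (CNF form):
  True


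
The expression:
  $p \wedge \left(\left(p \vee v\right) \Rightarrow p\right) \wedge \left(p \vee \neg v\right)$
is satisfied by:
  {p: True}


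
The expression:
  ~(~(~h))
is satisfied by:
  {h: False}


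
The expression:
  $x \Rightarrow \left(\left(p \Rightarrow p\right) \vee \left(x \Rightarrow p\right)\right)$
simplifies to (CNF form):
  $\text{True}$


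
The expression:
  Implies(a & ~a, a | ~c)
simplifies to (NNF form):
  True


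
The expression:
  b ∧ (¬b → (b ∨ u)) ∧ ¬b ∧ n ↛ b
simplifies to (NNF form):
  False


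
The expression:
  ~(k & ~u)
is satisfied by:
  {u: True, k: False}
  {k: False, u: False}
  {k: True, u: True}


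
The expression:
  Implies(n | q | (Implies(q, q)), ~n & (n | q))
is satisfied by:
  {q: True, n: False}


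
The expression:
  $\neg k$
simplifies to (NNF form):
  $\neg k$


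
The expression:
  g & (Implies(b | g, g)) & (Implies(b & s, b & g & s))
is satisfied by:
  {g: True}


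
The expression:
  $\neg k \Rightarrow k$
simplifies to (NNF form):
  $k$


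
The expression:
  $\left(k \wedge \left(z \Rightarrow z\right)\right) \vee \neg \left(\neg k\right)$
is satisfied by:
  {k: True}


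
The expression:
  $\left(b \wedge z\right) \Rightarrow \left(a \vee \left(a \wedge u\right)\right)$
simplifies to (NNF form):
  $a \vee \neg b \vee \neg z$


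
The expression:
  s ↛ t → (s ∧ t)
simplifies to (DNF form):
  t ∨ ¬s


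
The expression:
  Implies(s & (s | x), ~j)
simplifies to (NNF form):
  ~j | ~s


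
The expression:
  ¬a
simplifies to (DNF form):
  ¬a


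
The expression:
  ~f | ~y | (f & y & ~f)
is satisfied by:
  {y: False, f: False}
  {f: True, y: False}
  {y: True, f: False}


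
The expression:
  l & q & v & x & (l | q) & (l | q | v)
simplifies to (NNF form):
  l & q & v & x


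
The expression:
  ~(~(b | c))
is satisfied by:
  {b: True, c: True}
  {b: True, c: False}
  {c: True, b: False}


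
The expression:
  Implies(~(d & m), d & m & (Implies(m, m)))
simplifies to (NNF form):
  d & m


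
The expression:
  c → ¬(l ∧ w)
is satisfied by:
  {l: False, c: False, w: False}
  {w: True, l: False, c: False}
  {c: True, l: False, w: False}
  {w: True, c: True, l: False}
  {l: True, w: False, c: False}
  {w: True, l: True, c: False}
  {c: True, l: True, w: False}


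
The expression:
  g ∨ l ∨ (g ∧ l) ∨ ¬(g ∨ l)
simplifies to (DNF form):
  True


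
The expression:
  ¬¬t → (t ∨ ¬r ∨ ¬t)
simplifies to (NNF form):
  True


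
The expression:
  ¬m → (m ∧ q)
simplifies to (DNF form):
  m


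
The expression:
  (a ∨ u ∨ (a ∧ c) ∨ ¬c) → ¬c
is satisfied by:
  {u: False, c: False, a: False}
  {a: True, u: False, c: False}
  {u: True, a: False, c: False}
  {a: True, u: True, c: False}
  {c: True, a: False, u: False}


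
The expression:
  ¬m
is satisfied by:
  {m: False}


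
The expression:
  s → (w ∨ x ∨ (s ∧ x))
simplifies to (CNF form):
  w ∨ x ∨ ¬s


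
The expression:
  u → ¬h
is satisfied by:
  {h: False, u: False}
  {u: True, h: False}
  {h: True, u: False}


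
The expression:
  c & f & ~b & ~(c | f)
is never true.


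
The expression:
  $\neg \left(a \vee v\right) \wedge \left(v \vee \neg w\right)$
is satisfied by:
  {v: False, w: False, a: False}


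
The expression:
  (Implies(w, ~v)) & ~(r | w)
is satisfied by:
  {r: False, w: False}


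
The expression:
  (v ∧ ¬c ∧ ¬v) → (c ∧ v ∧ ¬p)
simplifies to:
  True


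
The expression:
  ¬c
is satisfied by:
  {c: False}


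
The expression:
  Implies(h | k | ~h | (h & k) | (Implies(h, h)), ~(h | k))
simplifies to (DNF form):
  ~h & ~k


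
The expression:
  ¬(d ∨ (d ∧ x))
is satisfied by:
  {d: False}


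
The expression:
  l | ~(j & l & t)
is always true.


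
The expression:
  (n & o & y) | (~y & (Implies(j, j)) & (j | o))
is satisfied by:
  {n: True, o: True, j: True, y: False}
  {n: True, o: True, y: False, j: False}
  {o: True, j: True, y: False, n: False}
  {o: True, y: False, j: False, n: False}
  {n: True, j: True, y: False, o: False}
  {j: True, n: False, y: False, o: False}
  {n: True, o: True, y: True, j: True}
  {n: True, o: True, y: True, j: False}


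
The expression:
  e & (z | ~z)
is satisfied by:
  {e: True}


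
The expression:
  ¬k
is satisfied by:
  {k: False}


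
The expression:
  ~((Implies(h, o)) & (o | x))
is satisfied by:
  {h: True, o: False, x: False}
  {h: False, o: False, x: False}
  {x: True, h: True, o: False}


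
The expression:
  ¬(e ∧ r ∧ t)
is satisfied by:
  {e: False, t: False, r: False}
  {r: True, e: False, t: False}
  {t: True, e: False, r: False}
  {r: True, t: True, e: False}
  {e: True, r: False, t: False}
  {r: True, e: True, t: False}
  {t: True, e: True, r: False}


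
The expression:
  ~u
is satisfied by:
  {u: False}


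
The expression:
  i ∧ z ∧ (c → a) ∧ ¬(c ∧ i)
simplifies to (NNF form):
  i ∧ z ∧ ¬c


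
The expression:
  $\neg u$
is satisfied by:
  {u: False}


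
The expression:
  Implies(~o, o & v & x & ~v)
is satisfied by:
  {o: True}


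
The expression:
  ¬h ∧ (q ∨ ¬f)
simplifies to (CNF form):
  ¬h ∧ (q ∨ ¬f)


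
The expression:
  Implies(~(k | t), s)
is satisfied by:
  {k: True, t: True, s: True}
  {k: True, t: True, s: False}
  {k: True, s: True, t: False}
  {k: True, s: False, t: False}
  {t: True, s: True, k: False}
  {t: True, s: False, k: False}
  {s: True, t: False, k: False}


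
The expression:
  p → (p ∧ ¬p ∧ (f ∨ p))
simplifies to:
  ¬p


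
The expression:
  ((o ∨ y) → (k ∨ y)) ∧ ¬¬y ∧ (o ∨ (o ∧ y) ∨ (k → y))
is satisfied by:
  {y: True}


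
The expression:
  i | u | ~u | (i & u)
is always true.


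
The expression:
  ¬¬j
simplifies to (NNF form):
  j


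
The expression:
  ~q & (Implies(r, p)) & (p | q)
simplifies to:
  p & ~q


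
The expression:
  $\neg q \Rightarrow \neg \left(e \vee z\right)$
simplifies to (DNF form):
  $q \vee \left(\neg e \wedge \neg z\right)$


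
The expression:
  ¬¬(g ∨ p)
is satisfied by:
  {g: True, p: True}
  {g: True, p: False}
  {p: True, g: False}


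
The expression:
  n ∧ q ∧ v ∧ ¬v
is never true.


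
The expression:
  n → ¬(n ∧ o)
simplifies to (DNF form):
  ¬n ∨ ¬o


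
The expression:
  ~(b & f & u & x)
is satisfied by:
  {u: False, x: False, b: False, f: False}
  {f: True, u: False, x: False, b: False}
  {b: True, u: False, x: False, f: False}
  {f: True, b: True, u: False, x: False}
  {x: True, f: False, u: False, b: False}
  {f: True, x: True, u: False, b: False}
  {b: True, x: True, f: False, u: False}
  {f: True, b: True, x: True, u: False}
  {u: True, b: False, x: False, f: False}
  {f: True, u: True, b: False, x: False}
  {b: True, u: True, f: False, x: False}
  {f: True, b: True, u: True, x: False}
  {x: True, u: True, b: False, f: False}
  {f: True, x: True, u: True, b: False}
  {b: True, x: True, u: True, f: False}


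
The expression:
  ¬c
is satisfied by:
  {c: False}


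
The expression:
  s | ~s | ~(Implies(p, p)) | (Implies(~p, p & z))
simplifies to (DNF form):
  True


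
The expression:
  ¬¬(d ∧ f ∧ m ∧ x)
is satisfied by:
  {m: True, f: True, d: True, x: True}


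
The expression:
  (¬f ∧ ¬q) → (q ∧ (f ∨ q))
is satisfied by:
  {q: True, f: True}
  {q: True, f: False}
  {f: True, q: False}


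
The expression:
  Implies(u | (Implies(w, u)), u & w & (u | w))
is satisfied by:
  {w: True}


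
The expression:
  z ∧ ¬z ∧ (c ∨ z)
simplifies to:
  False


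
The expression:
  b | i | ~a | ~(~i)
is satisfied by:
  {i: True, b: True, a: False}
  {i: True, a: False, b: False}
  {b: True, a: False, i: False}
  {b: False, a: False, i: False}
  {i: True, b: True, a: True}
  {i: True, a: True, b: False}
  {b: True, a: True, i: False}


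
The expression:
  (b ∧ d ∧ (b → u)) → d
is always true.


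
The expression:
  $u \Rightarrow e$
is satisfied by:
  {e: True, u: False}
  {u: False, e: False}
  {u: True, e: True}


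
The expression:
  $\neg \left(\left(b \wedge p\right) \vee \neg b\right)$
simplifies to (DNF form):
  $b \wedge \neg p$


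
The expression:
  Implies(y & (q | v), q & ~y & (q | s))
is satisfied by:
  {q: False, y: False, v: False}
  {v: True, q: False, y: False}
  {q: True, v: False, y: False}
  {v: True, q: True, y: False}
  {y: True, v: False, q: False}


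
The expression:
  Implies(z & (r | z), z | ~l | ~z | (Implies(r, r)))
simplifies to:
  True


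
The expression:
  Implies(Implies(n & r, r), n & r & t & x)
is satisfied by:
  {t: True, r: True, x: True, n: True}


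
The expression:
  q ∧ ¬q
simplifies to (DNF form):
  False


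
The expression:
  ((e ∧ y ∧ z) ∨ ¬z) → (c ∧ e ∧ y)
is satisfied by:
  {z: True, c: True, e: False, y: False}
  {z: True, c: False, e: False, y: False}
  {y: True, z: True, c: True, e: False}
  {y: True, z: True, c: False, e: False}
  {z: True, e: True, c: True, y: False}
  {z: True, e: True, c: False, y: False}
  {z: True, e: True, y: True, c: True}
  {y: True, c: True, e: True, z: False}


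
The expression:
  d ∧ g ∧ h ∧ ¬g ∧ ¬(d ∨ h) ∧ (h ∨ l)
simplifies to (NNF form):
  False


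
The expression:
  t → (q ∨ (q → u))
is always true.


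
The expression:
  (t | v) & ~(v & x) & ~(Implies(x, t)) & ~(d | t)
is never true.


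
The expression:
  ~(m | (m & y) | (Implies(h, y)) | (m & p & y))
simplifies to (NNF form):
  h & ~m & ~y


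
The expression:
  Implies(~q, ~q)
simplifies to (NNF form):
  True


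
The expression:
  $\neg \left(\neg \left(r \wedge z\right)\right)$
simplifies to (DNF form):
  $r \wedge z$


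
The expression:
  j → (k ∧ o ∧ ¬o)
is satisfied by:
  {j: False}


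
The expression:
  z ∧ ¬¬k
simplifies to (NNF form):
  k ∧ z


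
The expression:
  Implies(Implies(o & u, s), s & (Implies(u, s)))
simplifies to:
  s | (o & u)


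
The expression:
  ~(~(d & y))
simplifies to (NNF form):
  d & y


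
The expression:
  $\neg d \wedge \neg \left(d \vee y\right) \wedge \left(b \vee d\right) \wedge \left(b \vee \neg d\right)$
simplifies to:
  $b \wedge \neg d \wedge \neg y$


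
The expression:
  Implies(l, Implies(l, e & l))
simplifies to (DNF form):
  e | ~l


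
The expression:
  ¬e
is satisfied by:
  {e: False}


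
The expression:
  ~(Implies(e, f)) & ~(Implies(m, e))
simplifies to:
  False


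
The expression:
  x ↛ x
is never true.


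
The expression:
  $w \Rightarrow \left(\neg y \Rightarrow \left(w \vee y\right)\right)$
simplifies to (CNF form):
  $\text{True}$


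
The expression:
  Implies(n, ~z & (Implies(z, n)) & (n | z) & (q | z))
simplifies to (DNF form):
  ~n | (q & ~z)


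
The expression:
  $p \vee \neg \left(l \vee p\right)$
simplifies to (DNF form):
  $p \vee \neg l$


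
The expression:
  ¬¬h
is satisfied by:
  {h: True}


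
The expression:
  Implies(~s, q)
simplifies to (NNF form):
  q | s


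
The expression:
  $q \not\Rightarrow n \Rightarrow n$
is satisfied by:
  {n: True, q: False}
  {q: False, n: False}
  {q: True, n: True}


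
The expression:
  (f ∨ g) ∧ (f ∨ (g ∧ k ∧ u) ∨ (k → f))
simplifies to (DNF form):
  f ∨ (g ∧ u) ∨ (g ∧ ¬k)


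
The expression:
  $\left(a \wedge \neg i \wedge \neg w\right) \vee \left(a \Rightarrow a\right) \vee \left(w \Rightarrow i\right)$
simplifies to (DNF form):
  $\text{True}$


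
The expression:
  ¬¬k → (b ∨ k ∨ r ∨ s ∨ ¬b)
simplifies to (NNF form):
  True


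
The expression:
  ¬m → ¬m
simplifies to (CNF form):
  True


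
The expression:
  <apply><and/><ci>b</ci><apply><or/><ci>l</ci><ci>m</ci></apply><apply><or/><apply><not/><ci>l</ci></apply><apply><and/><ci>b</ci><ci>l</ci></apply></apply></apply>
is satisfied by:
  {m: True, l: True, b: True}
  {m: True, b: True, l: False}
  {l: True, b: True, m: False}


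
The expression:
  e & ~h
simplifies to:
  e & ~h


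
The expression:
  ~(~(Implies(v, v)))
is always true.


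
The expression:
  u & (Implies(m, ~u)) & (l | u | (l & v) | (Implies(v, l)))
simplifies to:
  u & ~m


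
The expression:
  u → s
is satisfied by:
  {s: True, u: False}
  {u: False, s: False}
  {u: True, s: True}


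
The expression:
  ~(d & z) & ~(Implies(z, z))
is never true.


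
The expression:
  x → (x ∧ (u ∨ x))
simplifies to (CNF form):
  True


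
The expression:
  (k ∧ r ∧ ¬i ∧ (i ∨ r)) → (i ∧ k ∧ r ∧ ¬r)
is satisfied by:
  {i: True, k: False, r: False}
  {k: False, r: False, i: False}
  {i: True, r: True, k: False}
  {r: True, k: False, i: False}
  {i: True, k: True, r: False}
  {k: True, i: False, r: False}
  {i: True, r: True, k: True}


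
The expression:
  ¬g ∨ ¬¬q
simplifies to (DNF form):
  q ∨ ¬g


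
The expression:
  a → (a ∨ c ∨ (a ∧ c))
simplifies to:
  True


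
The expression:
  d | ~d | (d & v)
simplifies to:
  True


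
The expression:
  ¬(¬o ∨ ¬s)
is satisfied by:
  {s: True, o: True}


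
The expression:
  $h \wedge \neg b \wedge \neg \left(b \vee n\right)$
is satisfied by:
  {h: True, n: False, b: False}


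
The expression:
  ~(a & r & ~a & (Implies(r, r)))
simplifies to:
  True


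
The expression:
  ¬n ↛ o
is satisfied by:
  {o: True, n: False}
  {n: False, o: False}
  {n: True, o: True}


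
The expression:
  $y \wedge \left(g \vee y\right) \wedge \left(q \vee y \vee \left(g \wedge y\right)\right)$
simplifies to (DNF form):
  $y$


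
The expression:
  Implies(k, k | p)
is always true.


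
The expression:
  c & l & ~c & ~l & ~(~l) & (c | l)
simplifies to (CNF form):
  False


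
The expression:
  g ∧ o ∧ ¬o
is never true.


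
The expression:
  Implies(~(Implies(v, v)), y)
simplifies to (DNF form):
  True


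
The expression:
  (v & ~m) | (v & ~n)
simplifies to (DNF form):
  (v & ~m) | (v & ~n)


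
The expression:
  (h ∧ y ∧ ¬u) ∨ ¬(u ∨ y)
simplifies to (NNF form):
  ¬u ∧ (h ∨ ¬y)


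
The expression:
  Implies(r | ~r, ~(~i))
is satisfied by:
  {i: True}


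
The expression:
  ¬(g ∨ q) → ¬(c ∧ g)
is always true.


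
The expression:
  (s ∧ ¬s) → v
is always true.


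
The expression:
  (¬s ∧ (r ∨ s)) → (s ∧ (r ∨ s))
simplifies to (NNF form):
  s ∨ ¬r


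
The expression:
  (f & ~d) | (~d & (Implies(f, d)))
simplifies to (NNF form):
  ~d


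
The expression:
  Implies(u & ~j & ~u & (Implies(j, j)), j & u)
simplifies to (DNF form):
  True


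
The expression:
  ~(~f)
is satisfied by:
  {f: True}


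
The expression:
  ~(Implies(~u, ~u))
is never true.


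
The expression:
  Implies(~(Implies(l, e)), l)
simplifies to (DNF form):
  True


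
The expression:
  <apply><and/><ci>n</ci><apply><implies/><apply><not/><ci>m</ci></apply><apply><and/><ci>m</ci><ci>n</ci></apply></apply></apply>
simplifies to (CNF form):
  <apply><and/><ci>m</ci><ci>n</ci></apply>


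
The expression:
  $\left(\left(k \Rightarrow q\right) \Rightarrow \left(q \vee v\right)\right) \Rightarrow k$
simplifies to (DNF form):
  $k \vee \left(\neg q \wedge \neg v\right)$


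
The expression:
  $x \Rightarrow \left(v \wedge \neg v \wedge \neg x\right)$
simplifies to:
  $\neg x$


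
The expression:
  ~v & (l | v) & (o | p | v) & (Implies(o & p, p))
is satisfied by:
  {o: True, p: True, l: True, v: False}
  {o: True, l: True, v: False, p: False}
  {p: True, l: True, v: False, o: False}


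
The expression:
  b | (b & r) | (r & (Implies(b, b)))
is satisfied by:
  {r: True, b: True}
  {r: True, b: False}
  {b: True, r: False}


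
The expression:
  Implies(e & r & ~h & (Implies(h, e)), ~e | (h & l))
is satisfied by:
  {h: True, e: False, r: False}
  {e: False, r: False, h: False}
  {h: True, r: True, e: False}
  {r: True, e: False, h: False}
  {h: True, e: True, r: False}
  {e: True, h: False, r: False}
  {h: True, r: True, e: True}


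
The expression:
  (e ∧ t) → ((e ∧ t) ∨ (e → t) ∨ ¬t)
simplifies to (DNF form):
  True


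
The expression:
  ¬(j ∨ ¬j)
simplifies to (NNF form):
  False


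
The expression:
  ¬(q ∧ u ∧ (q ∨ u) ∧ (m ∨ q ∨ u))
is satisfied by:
  {u: False, q: False}
  {q: True, u: False}
  {u: True, q: False}


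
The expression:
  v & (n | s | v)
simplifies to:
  v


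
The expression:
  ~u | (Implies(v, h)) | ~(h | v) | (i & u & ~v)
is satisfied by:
  {h: True, u: False, v: False}
  {u: False, v: False, h: False}
  {h: True, v: True, u: False}
  {v: True, u: False, h: False}
  {h: True, u: True, v: False}
  {u: True, h: False, v: False}
  {h: True, v: True, u: True}


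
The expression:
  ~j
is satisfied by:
  {j: False}


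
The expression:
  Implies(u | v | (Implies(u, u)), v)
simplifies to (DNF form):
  v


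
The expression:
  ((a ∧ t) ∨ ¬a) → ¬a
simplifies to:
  ¬a ∨ ¬t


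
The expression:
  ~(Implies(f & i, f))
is never true.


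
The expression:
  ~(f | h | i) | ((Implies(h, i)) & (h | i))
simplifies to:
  i | (~f & ~h)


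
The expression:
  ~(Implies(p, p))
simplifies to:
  False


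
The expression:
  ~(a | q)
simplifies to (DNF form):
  ~a & ~q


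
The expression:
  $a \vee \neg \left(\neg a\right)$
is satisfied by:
  {a: True}


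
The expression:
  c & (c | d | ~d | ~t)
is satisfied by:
  {c: True}


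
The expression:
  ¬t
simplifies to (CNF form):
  ¬t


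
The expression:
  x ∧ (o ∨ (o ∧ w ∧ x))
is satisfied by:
  {x: True, o: True}


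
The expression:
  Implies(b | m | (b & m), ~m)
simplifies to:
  ~m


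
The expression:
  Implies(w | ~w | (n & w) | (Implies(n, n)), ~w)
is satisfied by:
  {w: False}


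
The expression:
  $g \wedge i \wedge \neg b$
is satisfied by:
  {i: True, g: True, b: False}


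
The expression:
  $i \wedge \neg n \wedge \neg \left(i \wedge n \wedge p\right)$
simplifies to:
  $i \wedge \neg n$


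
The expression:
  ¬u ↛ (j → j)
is never true.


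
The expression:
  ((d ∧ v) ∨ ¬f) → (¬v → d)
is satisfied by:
  {d: True, v: True, f: True}
  {d: True, v: True, f: False}
  {d: True, f: True, v: False}
  {d: True, f: False, v: False}
  {v: True, f: True, d: False}
  {v: True, f: False, d: False}
  {f: True, v: False, d: False}


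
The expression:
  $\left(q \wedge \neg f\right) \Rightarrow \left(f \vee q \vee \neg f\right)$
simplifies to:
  $\text{True}$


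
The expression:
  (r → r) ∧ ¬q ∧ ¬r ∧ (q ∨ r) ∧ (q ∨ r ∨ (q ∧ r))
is never true.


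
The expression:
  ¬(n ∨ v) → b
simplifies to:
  b ∨ n ∨ v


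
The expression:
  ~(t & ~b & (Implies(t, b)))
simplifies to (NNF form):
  True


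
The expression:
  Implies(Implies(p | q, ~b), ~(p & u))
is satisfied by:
  {b: True, p: False, u: False}
  {p: False, u: False, b: False}
  {b: True, u: True, p: False}
  {u: True, p: False, b: False}
  {b: True, p: True, u: False}
  {p: True, b: False, u: False}
  {b: True, u: True, p: True}


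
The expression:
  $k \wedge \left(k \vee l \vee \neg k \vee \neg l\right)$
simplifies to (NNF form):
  $k$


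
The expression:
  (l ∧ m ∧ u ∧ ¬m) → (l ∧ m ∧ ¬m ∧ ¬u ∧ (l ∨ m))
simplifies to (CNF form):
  True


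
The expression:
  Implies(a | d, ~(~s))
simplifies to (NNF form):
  s | (~a & ~d)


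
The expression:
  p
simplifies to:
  p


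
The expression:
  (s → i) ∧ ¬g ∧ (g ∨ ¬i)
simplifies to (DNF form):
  ¬g ∧ ¬i ∧ ¬s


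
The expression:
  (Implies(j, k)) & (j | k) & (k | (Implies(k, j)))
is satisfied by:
  {k: True}


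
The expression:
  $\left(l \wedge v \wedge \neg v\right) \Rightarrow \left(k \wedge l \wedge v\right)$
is always true.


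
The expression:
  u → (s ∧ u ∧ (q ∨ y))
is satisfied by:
  {y: True, s: True, q: True, u: False}
  {y: True, s: True, q: False, u: False}
  {s: True, q: True, u: False, y: False}
  {s: True, q: False, u: False, y: False}
  {y: True, q: True, u: False, s: False}
  {y: True, q: False, u: False, s: False}
  {q: True, y: False, u: False, s: False}
  {q: False, y: False, u: False, s: False}
  {y: True, s: True, u: True, q: True}
  {y: True, s: True, u: True, q: False}
  {s: True, u: True, q: True, y: False}


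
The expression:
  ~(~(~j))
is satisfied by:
  {j: False}


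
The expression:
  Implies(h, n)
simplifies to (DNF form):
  n | ~h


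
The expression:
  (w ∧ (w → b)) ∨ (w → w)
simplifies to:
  True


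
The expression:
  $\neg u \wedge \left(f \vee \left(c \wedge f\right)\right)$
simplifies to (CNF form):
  $f \wedge \neg u$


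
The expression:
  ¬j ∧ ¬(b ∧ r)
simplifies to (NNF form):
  ¬j ∧ (¬b ∨ ¬r)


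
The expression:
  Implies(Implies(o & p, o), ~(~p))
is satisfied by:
  {p: True}


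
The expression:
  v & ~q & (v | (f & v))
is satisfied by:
  {v: True, q: False}


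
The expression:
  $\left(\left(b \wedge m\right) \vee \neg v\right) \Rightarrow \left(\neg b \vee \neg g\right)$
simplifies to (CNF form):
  $\left(v \vee \neg b \vee \neg g\right) \wedge \left(\neg b \vee \neg g \vee \neg m\right)$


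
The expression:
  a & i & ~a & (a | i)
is never true.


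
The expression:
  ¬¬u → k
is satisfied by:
  {k: True, u: False}
  {u: False, k: False}
  {u: True, k: True}


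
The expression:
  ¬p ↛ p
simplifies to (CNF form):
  ¬p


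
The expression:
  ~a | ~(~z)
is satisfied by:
  {z: True, a: False}
  {a: False, z: False}
  {a: True, z: True}


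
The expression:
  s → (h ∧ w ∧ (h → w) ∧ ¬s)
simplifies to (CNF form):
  ¬s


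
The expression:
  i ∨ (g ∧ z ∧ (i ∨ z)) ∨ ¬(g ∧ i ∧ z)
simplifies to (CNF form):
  True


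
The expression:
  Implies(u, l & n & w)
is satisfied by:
  {n: True, w: True, l: True, u: False}
  {n: True, w: True, l: False, u: False}
  {n: True, l: True, w: False, u: False}
  {n: True, l: False, w: False, u: False}
  {w: True, l: True, n: False, u: False}
  {w: True, n: False, l: False, u: False}
  {w: False, l: True, n: False, u: False}
  {w: False, n: False, l: False, u: False}
  {n: True, u: True, w: True, l: True}


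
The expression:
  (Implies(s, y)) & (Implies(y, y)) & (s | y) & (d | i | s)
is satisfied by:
  {y: True, i: True, d: True, s: True}
  {y: True, i: True, d: True, s: False}
  {y: True, i: True, s: True, d: False}
  {y: True, i: True, s: False, d: False}
  {y: True, d: True, s: True, i: False}
  {y: True, d: True, s: False, i: False}
  {y: True, d: False, s: True, i: False}


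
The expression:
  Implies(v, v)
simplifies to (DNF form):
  True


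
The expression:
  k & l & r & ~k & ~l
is never true.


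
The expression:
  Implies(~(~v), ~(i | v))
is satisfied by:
  {v: False}


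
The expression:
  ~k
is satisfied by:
  {k: False}


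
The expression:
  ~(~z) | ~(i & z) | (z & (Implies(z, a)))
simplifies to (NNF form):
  True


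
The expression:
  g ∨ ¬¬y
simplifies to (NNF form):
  g ∨ y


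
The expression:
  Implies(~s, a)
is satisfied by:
  {a: True, s: True}
  {a: True, s: False}
  {s: True, a: False}


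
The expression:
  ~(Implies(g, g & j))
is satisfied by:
  {g: True, j: False}


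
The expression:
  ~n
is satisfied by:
  {n: False}


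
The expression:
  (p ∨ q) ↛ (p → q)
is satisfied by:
  {p: True, q: False}


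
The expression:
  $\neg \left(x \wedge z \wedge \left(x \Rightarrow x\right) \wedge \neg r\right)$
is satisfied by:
  {r: True, z: False, x: False}
  {z: False, x: False, r: False}
  {r: True, x: True, z: False}
  {x: True, z: False, r: False}
  {r: True, z: True, x: False}
  {z: True, r: False, x: False}
  {r: True, x: True, z: True}


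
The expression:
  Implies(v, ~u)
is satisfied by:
  {u: False, v: False}
  {v: True, u: False}
  {u: True, v: False}


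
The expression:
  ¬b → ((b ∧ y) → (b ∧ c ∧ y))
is always true.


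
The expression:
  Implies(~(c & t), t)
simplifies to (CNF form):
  t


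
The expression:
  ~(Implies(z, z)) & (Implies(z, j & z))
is never true.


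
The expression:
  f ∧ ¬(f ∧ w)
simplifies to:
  f ∧ ¬w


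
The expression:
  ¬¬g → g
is always true.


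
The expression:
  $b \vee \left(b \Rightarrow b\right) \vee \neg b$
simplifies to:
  $\text{True}$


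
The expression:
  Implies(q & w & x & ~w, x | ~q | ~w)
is always true.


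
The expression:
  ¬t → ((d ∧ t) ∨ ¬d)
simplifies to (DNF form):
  t ∨ ¬d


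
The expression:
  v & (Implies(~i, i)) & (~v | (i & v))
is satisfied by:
  {i: True, v: True}


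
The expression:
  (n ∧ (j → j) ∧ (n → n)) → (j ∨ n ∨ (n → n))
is always true.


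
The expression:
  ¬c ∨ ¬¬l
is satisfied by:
  {l: True, c: False}
  {c: False, l: False}
  {c: True, l: True}


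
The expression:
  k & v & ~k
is never true.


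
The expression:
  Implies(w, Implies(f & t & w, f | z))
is always true.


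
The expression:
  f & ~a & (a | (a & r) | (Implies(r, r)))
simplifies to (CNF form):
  f & ~a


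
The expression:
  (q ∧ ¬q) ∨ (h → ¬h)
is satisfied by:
  {h: False}


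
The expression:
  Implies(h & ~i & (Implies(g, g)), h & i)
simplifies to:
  i | ~h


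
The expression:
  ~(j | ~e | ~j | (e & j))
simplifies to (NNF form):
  False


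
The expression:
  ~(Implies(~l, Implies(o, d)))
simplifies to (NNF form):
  o & ~d & ~l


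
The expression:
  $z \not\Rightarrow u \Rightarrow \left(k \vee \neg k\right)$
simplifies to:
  $\text{True}$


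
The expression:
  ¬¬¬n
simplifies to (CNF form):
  ¬n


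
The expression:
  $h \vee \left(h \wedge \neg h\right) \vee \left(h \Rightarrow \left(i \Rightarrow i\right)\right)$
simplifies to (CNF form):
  $\text{True}$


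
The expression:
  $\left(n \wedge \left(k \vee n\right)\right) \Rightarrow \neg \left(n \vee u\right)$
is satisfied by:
  {n: False}


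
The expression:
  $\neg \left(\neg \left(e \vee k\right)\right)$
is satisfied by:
  {k: True, e: True}
  {k: True, e: False}
  {e: True, k: False}


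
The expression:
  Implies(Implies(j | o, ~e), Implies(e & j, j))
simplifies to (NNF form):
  True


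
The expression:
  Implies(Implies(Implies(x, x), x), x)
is always true.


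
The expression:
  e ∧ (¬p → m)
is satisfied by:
  {e: True, m: True, p: True}
  {e: True, m: True, p: False}
  {e: True, p: True, m: False}


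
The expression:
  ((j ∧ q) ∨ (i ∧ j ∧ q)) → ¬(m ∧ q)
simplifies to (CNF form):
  ¬j ∨ ¬m ∨ ¬q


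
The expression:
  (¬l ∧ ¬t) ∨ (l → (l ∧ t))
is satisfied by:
  {t: True, l: False}
  {l: False, t: False}
  {l: True, t: True}


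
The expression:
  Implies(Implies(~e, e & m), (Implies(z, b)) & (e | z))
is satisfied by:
  {b: True, e: False, z: False}
  {e: False, z: False, b: False}
  {b: True, z: True, e: False}
  {z: True, e: False, b: False}
  {b: True, e: True, z: False}
  {e: True, b: False, z: False}
  {b: True, z: True, e: True}


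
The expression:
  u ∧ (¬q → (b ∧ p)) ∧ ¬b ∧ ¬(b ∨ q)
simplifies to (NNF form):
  False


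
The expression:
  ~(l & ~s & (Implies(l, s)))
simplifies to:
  True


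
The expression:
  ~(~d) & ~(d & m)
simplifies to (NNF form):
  d & ~m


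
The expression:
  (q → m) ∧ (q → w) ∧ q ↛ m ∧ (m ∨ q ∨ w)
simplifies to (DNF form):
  False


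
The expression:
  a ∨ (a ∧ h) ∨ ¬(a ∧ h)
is always true.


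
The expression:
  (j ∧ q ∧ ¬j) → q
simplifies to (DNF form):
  True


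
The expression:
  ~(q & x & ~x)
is always true.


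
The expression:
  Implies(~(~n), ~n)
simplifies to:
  ~n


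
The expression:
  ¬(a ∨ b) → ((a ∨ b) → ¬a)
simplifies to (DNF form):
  True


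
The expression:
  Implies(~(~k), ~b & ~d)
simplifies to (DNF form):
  ~k | (~b & ~d)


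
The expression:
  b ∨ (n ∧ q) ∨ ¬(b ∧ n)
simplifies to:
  True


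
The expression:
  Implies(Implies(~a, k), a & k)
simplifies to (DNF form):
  (a & k) | (~a & ~k)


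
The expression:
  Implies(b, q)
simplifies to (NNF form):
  q | ~b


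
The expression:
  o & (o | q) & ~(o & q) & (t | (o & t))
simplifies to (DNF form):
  o & t & ~q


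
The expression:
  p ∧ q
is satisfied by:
  {p: True, q: True}


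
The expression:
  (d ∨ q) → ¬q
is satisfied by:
  {q: False}


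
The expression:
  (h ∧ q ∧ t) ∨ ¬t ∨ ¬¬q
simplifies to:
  q ∨ ¬t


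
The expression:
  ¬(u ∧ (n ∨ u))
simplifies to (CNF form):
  ¬u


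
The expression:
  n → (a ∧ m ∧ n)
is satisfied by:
  {m: True, a: True, n: False}
  {m: True, a: False, n: False}
  {a: True, m: False, n: False}
  {m: False, a: False, n: False}
  {n: True, m: True, a: True}


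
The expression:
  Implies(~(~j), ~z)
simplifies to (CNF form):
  ~j | ~z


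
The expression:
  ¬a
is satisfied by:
  {a: False}


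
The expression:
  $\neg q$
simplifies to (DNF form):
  $\neg q$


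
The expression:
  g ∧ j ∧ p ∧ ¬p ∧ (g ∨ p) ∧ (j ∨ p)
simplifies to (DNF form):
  False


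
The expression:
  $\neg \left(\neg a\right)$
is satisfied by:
  {a: True}


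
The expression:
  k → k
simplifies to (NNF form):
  True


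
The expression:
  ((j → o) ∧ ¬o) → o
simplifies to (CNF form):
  j ∨ o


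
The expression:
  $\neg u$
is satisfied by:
  {u: False}


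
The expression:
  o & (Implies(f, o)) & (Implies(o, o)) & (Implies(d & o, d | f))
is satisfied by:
  {o: True}


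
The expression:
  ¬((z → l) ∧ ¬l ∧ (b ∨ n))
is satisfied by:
  {z: True, l: True, n: False, b: False}
  {b: True, z: True, l: True, n: False}
  {z: True, l: True, n: True, b: False}
  {b: True, z: True, l: True, n: True}
  {z: True, n: False, l: False, b: False}
  {z: True, b: True, n: False, l: False}
  {z: True, n: True, l: False, b: False}
  {z: True, b: True, n: True, l: False}
  {l: True, b: False, n: False, z: False}
  {b: True, l: True, n: False, z: False}
  {l: True, n: True, b: False, z: False}
  {b: True, l: True, n: True, z: False}
  {b: False, n: False, l: False, z: False}


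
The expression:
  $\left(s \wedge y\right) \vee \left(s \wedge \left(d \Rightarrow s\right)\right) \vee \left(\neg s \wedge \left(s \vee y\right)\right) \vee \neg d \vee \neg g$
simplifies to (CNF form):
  $s \vee y \vee \neg d \vee \neg g$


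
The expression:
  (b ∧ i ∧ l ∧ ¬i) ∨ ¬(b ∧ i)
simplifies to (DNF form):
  ¬b ∨ ¬i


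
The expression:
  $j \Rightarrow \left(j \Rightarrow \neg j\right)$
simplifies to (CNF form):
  $\neg j$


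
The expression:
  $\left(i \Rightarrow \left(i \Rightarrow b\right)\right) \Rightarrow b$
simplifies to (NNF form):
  $b \vee i$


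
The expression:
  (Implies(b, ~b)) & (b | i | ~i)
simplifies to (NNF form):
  ~b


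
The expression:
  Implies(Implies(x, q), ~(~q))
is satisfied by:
  {x: True, q: True}
  {x: True, q: False}
  {q: True, x: False}


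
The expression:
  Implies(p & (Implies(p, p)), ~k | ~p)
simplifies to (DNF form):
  ~k | ~p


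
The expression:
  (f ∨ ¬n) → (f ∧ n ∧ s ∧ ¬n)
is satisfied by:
  {n: True, f: False}


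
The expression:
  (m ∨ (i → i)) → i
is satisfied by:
  {i: True}


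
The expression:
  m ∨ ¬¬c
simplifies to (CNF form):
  c ∨ m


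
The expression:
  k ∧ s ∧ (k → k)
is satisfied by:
  {s: True, k: True}


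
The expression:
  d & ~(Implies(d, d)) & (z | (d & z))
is never true.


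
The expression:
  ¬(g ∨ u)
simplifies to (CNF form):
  ¬g ∧ ¬u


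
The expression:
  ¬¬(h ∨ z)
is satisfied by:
  {z: True, h: True}
  {z: True, h: False}
  {h: True, z: False}


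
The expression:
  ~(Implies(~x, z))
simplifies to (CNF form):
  ~x & ~z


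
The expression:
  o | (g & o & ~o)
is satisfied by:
  {o: True}


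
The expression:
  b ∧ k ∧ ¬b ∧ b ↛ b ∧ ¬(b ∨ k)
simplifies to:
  False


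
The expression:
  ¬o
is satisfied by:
  {o: False}


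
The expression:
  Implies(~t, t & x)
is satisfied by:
  {t: True}


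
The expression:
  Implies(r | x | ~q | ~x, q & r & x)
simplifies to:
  q & r & x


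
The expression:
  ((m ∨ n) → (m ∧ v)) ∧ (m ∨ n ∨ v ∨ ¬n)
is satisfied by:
  {v: True, m: False, n: False}
  {v: False, m: False, n: False}
  {m: True, v: True, n: False}
  {n: True, m: True, v: True}


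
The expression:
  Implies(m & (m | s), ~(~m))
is always true.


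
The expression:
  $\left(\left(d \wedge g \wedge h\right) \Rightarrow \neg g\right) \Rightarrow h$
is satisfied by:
  {h: True}


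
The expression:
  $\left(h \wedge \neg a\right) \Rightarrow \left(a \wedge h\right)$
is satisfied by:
  {a: True, h: False}
  {h: False, a: False}
  {h: True, a: True}


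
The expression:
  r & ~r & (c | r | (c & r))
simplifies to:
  False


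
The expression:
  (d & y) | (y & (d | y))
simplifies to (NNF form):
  y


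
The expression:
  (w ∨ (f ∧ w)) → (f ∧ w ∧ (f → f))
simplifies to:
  f ∨ ¬w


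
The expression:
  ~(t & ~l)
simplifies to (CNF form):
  l | ~t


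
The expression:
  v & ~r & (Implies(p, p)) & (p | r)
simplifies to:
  p & v & ~r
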